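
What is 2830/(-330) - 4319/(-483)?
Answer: 278/759 ≈ 0.36627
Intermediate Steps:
2830/(-330) - 4319/(-483) = 2830*(-1/330) - 4319*(-1/483) = -283/33 + 617/69 = 278/759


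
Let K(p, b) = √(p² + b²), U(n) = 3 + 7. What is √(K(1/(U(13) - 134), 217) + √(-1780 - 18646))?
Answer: √(31*√724040465 + 3844*I*√20426)/62 ≈ 15.441 + 4.628*I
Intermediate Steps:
U(n) = 10
K(p, b) = √(b² + p²)
√(K(1/(U(13) - 134), 217) + √(-1780 - 18646)) = √(√(217² + (1/(10 - 134))²) + √(-1780 - 18646)) = √(√(47089 + (1/(-124))²) + √(-20426)) = √(√(47089 + (-1/124)²) + I*√20426) = √(√(47089 + 1/15376) + I*√20426) = √(√(724040465/15376) + I*√20426) = √(√724040465/124 + I*√20426)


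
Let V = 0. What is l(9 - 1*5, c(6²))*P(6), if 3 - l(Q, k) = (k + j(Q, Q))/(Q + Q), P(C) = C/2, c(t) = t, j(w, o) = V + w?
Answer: -6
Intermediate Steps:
j(w, o) = w (j(w, o) = 0 + w = w)
P(C) = C/2 (P(C) = C*(½) = C/2)
l(Q, k) = 3 - (Q + k)/(2*Q) (l(Q, k) = 3 - (k + Q)/(Q + Q) = 3 - (Q + k)/(2*Q))
l(9 - 1*5, c(6²))*P(6) = ((-1*6² + 5*(9 - 1*5))/(2*(9 - 1*5)))*((½)*6) = ((-1*36 + 5*(9 - 5))/(2*(9 - 5)))*3 = ((½)*(-36 + 5*4)/4)*3 = ((½)*(¼)*(-36 + 20))*3 = ((½)*(¼)*(-16))*3 = -2*3 = -6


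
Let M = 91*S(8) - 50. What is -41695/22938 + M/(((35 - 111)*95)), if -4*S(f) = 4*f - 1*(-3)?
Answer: -112650647/66244944 ≈ -1.7005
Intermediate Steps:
S(f) = -¾ - f (S(f) = -(4*f - 1*(-3))/4 = -(4*f + 3)/4 = -(3 + 4*f)/4 = -¾ - f)
M = -3385/4 (M = 91*(-¾ - 1*8) - 50 = 91*(-¾ - 8) - 50 = 91*(-35/4) - 50 = -3185/4 - 50 = -3385/4 ≈ -846.25)
-41695/22938 + M/(((35 - 111)*95)) = -41695/22938 - 3385*1/(95*(35 - 111))/4 = -41695*1/22938 - 3385/(4*((-76*95))) = -41695/22938 - 3385/4/(-7220) = -41695/22938 - 3385/4*(-1/7220) = -41695/22938 + 677/5776 = -112650647/66244944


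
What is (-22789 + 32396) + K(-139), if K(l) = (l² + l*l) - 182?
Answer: 48067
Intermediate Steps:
K(l) = -182 + 2*l² (K(l) = (l² + l²) - 182 = 2*l² - 182 = -182 + 2*l²)
(-22789 + 32396) + K(-139) = (-22789 + 32396) + (-182 + 2*(-139)²) = 9607 + (-182 + 2*19321) = 9607 + (-182 + 38642) = 9607 + 38460 = 48067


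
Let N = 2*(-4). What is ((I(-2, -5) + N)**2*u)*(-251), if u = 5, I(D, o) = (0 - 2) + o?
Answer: -282375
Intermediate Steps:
I(D, o) = -2 + o
N = -8
((I(-2, -5) + N)**2*u)*(-251) = (((-2 - 5) - 8)**2*5)*(-251) = ((-7 - 8)**2*5)*(-251) = ((-15)**2*5)*(-251) = (225*5)*(-251) = 1125*(-251) = -282375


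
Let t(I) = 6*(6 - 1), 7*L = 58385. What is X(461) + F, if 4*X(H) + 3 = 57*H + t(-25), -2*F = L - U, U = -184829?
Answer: -630062/7 ≈ -90009.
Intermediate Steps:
L = 58385/7 (L = (1/7)*58385 = 58385/7 ≈ 8340.7)
F = -676094/7 (F = -(58385/7 - 1*(-184829))/2 = -(58385/7 + 184829)/2 = -1/2*1352188/7 = -676094/7 ≈ -96585.)
t(I) = 30 (t(I) = 6*5 = 30)
X(H) = 27/4 + 57*H/4 (X(H) = -3/4 + (57*H + 30)/4 = -3/4 + (30 + 57*H)/4 = -3/4 + (15/2 + 57*H/4) = 27/4 + 57*H/4)
X(461) + F = (27/4 + (57/4)*461) - 676094/7 = (27/4 + 26277/4) - 676094/7 = 6576 - 676094/7 = -630062/7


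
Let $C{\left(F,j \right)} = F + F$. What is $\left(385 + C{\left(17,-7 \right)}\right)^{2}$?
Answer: $175561$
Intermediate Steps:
$C{\left(F,j \right)} = 2 F$
$\left(385 + C{\left(17,-7 \right)}\right)^{2} = \left(385 + 2 \cdot 17\right)^{2} = \left(385 + 34\right)^{2} = 419^{2} = 175561$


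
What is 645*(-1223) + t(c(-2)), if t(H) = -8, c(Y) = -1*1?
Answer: -788843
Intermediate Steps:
c(Y) = -1
645*(-1223) + t(c(-2)) = 645*(-1223) - 8 = -788835 - 8 = -788843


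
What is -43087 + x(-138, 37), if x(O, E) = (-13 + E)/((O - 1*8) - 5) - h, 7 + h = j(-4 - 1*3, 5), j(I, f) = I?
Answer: -6504047/151 ≈ -43073.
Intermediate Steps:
h = -14 (h = -7 + (-4 - 1*3) = -7 + (-4 - 3) = -7 - 7 = -14)
x(O, E) = 14 + (-13 + E)/(-13 + O) (x(O, E) = (-13 + E)/((O - 1*8) - 5) - 1*(-14) = (-13 + E)/((O - 8) - 5) + 14 = (-13 + E)/((-8 + O) - 5) + 14 = (-13 + E)/(-13 + O) + 14 = 14 + (-13 + E)/(-13 + O))
-43087 + x(-138, 37) = -43087 + (-195 + 37 + 14*(-138))/(-13 - 138) = -43087 + (-195 + 37 - 1932)/(-151) = -43087 - 1/151*(-2090) = -43087 + 2090/151 = -6504047/151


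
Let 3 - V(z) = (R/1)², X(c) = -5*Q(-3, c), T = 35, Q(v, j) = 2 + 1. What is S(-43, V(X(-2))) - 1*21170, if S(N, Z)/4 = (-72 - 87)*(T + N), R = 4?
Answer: -16082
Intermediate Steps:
Q(v, j) = 3
X(c) = -15 (X(c) = -5*3 = -15)
V(z) = -13 (V(z) = 3 - (4/1)² = 3 - (4*1)² = 3 - 1*4² = 3 - 1*16 = 3 - 16 = -13)
S(N, Z) = -22260 - 636*N (S(N, Z) = 4*((-72 - 87)*(35 + N)) = 4*(-159*(35 + N)) = 4*(-5565 - 159*N) = -22260 - 636*N)
S(-43, V(X(-2))) - 1*21170 = (-22260 - 636*(-43)) - 1*21170 = (-22260 + 27348) - 21170 = 5088 - 21170 = -16082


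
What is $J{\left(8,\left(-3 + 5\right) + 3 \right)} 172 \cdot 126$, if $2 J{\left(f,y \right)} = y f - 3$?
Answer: $400932$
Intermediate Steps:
$J{\left(f,y \right)} = - \frac{3}{2} + \frac{f y}{2}$ ($J{\left(f,y \right)} = \frac{y f - 3}{2} = \frac{f y - 3}{2} = \frac{-3 + f y}{2} = - \frac{3}{2} + \frac{f y}{2}$)
$J{\left(8,\left(-3 + 5\right) + 3 \right)} 172 \cdot 126 = \left(- \frac{3}{2} + \frac{1}{2} \cdot 8 \left(\left(-3 + 5\right) + 3\right)\right) 172 \cdot 126 = \left(- \frac{3}{2} + \frac{1}{2} \cdot 8 \left(2 + 3\right)\right) 172 \cdot 126 = \left(- \frac{3}{2} + \frac{1}{2} \cdot 8 \cdot 5\right) 172 \cdot 126 = \left(- \frac{3}{2} + 20\right) 172 \cdot 126 = \frac{37}{2} \cdot 172 \cdot 126 = 3182 \cdot 126 = 400932$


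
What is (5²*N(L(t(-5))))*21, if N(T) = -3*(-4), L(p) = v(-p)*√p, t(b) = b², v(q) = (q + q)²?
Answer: 6300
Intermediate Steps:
v(q) = 4*q² (v(q) = (2*q)² = 4*q²)
L(p) = 4*p^(5/2) (L(p) = (4*(-p)²)*√p = (4*p²)*√p = 4*p^(5/2))
N(T) = 12
(5²*N(L(t(-5))))*21 = (5²*12)*21 = (25*12)*21 = 300*21 = 6300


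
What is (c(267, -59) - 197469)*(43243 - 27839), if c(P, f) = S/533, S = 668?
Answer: -1621275759836/533 ≈ -3.0418e+9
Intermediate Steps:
c(P, f) = 668/533
(c(267, -59) - 197469)*(43243 - 27839) = (668/533 - 197469)*(43243 - 27839) = -105250309/533*15404 = -1621275759836/533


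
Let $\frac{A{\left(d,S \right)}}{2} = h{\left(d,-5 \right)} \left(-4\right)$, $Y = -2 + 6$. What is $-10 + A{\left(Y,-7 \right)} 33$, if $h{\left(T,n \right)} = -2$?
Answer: $518$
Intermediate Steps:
$Y = 4$
$A{\left(d,S \right)} = 16$ ($A{\left(d,S \right)} = 2 \left(\left(-2\right) \left(-4\right)\right) = 2 \cdot 8 = 16$)
$-10 + A{\left(Y,-7 \right)} 33 = -10 + 16 \cdot 33 = -10 + 528 = 518$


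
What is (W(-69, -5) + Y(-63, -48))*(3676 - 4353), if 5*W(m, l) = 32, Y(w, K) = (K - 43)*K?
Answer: -14807344/5 ≈ -2.9615e+6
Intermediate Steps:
Y(w, K) = K*(-43 + K) (Y(w, K) = (-43 + K)*K = K*(-43 + K))
W(m, l) = 32/5 (W(m, l) = (1/5)*32 = 32/5)
(W(-69, -5) + Y(-63, -48))*(3676 - 4353) = (32/5 - 48*(-43 - 48))*(3676 - 4353) = (32/5 - 48*(-91))*(-677) = (32/5 + 4368)*(-677) = (21872/5)*(-677) = -14807344/5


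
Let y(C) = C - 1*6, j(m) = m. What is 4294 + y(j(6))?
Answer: 4294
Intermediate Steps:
y(C) = -6 + C (y(C) = C - 6 = -6 + C)
4294 + y(j(6)) = 4294 + (-6 + 6) = 4294 + 0 = 4294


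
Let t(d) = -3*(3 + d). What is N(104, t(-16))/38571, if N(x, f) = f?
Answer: 1/989 ≈ 0.0010111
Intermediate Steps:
t(d) = -9 - 3*d
N(104, t(-16))/38571 = (-9 - 3*(-16))/38571 = (-9 + 48)*(1/38571) = 39*(1/38571) = 1/989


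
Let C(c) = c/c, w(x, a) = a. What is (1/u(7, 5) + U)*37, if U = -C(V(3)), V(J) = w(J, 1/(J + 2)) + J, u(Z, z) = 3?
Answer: -74/3 ≈ -24.667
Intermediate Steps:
V(J) = J + 1/(2 + J) (V(J) = 1/(J + 2) + J = 1/(2 + J) + J = J + 1/(2 + J))
C(c) = 1
U = -1 (U = -1*1 = -1)
(1/u(7, 5) + U)*37 = (1/3 - 1)*37 = (⅓ - 1)*37 = -⅔*37 = -74/3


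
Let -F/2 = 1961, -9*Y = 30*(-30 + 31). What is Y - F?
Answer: 11756/3 ≈ 3918.7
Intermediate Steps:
Y = -10/3 (Y = -10*(-30 + 31)/3 = -10/3 ≈ -3.3333)
F = -3922 (F = -2*1961 = -3922)
Y - F = -10/3 - 1*(-3922) = -10/3 + 3922 = 11756/3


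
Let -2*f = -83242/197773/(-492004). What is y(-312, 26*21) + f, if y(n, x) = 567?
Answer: 55171995679543/97305107092 ≈ 567.00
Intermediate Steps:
f = -41621/97305107092 (f = -(-83242/197773)/(2*(-492004)) = -(-83242*1/197773)*(-1)/(2*492004) = -(-41621)*(-1)/(197773*492004) = -½*41621/48652553546 = -41621/97305107092 ≈ -4.2774e-7)
y(-312, 26*21) + f = 567 - 41621/97305107092 = 55171995679543/97305107092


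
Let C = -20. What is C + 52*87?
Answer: 4504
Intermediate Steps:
C + 52*87 = -20 + 52*87 = -20 + 4524 = 4504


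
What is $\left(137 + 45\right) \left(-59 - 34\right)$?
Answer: $-16926$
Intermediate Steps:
$\left(137 + 45\right) \left(-59 - 34\right) = 182 \left(-59 - 34\right) = 182 \left(-93\right) = -16926$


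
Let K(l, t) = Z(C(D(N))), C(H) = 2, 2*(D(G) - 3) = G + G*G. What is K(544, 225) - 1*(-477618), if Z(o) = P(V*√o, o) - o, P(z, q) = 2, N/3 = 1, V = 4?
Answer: 477618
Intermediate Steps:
N = 3 (N = 3*1 = 3)
D(G) = 3 + G/2 + G²/2 (D(G) = 3 + (G + G*G)/2 = 3 + (G + G²)/2 = 3 + (G/2 + G²/2) = 3 + G/2 + G²/2)
Z(o) = 2 - o
K(l, t) = 0 (K(l, t) = 2 - 1*2 = 2 - 2 = 0)
K(544, 225) - 1*(-477618) = 0 - 1*(-477618) = 0 + 477618 = 477618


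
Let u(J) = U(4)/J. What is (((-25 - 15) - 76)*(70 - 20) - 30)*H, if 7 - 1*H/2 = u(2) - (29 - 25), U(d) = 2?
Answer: -116600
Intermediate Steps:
u(J) = 2/J
H = 20 (H = 14 - 2*(2/2 - (29 - 25)) = 14 - 2*(2*(½) - 1*4) = 14 - 2*(1 - 4) = 14 - 2*(-3) = 14 + 6 = 20)
(((-25 - 15) - 76)*(70 - 20) - 30)*H = (((-25 - 15) - 76)*(70 - 20) - 30)*20 = ((-40 - 76)*50 - 30)*20 = (-116*50 - 30)*20 = (-5800 - 30)*20 = -5830*20 = -116600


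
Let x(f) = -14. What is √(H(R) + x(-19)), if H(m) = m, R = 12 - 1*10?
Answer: 2*I*√3 ≈ 3.4641*I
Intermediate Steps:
R = 2 (R = 12 - 10 = 2)
√(H(R) + x(-19)) = √(2 - 14) = √(-12) = 2*I*√3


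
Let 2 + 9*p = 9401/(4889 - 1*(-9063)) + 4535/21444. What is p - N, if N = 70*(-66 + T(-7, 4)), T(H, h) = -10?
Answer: 3581181278857/673170048 ≈ 5319.9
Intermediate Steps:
N = -5320 (N = 70*(-66 - 10) = 70*(-76) = -5320)
p = -83376503/673170048 (p = -2/9 + (9401/(4889 - 1*(-9063)) + 4535/21444)/9 = -2/9 + (9401/(4889 + 9063) + 4535*(1/21444))/9 = -2/9 + (9401/13952 + 4535/21444)/9 = -2/9 + (⅑)*(66216841/74796672) = -2/9 + 66216841/673170048 = -83376503/673170048 ≈ -0.12386)
p - N = -83376503/673170048 - 1*(-5320) = -83376503/673170048 + 5320 = 3581181278857/673170048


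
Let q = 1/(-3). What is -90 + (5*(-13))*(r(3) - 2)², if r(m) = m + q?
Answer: -1070/9 ≈ -118.89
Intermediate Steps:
q = -⅓ (q = 1*(-⅓) = -⅓ ≈ -0.33333)
r(m) = -⅓ + m (r(m) = m - ⅓ = -⅓ + m)
-90 + (5*(-13))*(r(3) - 2)² = -90 + (5*(-13))*((-⅓ + 3) - 2)² = -90 - 65*(8/3 - 2)² = -90 - 65*(⅔)² = -90 - 65*4/9 = -90 - 260/9 = -1070/9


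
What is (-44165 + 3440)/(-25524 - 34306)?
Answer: 8145/11966 ≈ 0.68068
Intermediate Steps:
(-44165 + 3440)/(-25524 - 34306) = -40725/(-59830) = -40725*(-1/59830) = 8145/11966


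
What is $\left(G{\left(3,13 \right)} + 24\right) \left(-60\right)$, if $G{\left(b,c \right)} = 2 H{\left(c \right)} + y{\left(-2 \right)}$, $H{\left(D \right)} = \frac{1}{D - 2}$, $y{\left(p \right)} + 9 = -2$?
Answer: $- \frac{8700}{11} \approx -790.91$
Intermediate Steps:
$y{\left(p \right)} = -11$ ($y{\left(p \right)} = -9 - 2 = -11$)
$H{\left(D \right)} = \frac{1}{-2 + D}$
$G{\left(b,c \right)} = -11 + \frac{2}{-2 + c}$ ($G{\left(b,c \right)} = \frac{2}{-2 + c} - 11 = -11 + \frac{2}{-2 + c}$)
$\left(G{\left(3,13 \right)} + 24\right) \left(-60\right) = \left(\frac{24 - 143}{-2 + 13} + 24\right) \left(-60\right) = \left(\frac{24 - 143}{11} + 24\right) \left(-60\right) = \left(\frac{1}{11} \left(-119\right) + 24\right) \left(-60\right) = \left(- \frac{119}{11} + 24\right) \left(-60\right) = \frac{145}{11} \left(-60\right) = - \frac{8700}{11}$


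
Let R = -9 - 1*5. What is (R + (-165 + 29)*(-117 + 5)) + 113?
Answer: 15331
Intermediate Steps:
R = -14 (R = -9 - 5 = -14)
(R + (-165 + 29)*(-117 + 5)) + 113 = (-14 + (-165 + 29)*(-117 + 5)) + 113 = (-14 - 136*(-112)) + 113 = (-14 + 15232) + 113 = 15218 + 113 = 15331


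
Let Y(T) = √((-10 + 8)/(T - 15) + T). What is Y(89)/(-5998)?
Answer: -√30451/110963 ≈ -0.0015726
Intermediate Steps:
Y(T) = √(T - 2/(-15 + T)) (Y(T) = √(-2/(-15 + T) + T) = √(T - 2/(-15 + T)))
Y(89)/(-5998) = √((-2 + 89*(-15 + 89))/(-15 + 89))/(-5998) = √((-2 + 89*74)/74)*(-1/5998) = √((-2 + 6586)/74)*(-1/5998) = √((1/74)*6584)*(-1/5998) = √(3292/37)*(-1/5998) = (2*√30451/37)*(-1/5998) = -√30451/110963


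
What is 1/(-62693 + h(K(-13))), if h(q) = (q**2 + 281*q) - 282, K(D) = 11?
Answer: -1/59763 ≈ -1.6733e-5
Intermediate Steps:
h(q) = -282 + q**2 + 281*q
1/(-62693 + h(K(-13))) = 1/(-62693 + (-282 + 11**2 + 281*11)) = 1/(-62693 + (-282 + 121 + 3091)) = 1/(-62693 + 2930) = 1/(-59763) = -1/59763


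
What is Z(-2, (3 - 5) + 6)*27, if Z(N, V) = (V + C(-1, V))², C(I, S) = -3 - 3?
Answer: 108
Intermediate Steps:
C(I, S) = -6
Z(N, V) = (-6 + V)² (Z(N, V) = (V - 6)² = (-6 + V)²)
Z(-2, (3 - 5) + 6)*27 = (-6 + ((3 - 5) + 6))²*27 = (-6 + (-2 + 6))²*27 = (-6 + 4)²*27 = (-2)²*27 = 4*27 = 108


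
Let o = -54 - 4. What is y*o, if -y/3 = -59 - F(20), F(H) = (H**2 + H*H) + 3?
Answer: -149988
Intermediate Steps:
F(H) = 3 + 2*H**2 (F(H) = (H**2 + H**2) + 3 = 2*H**2 + 3 = 3 + 2*H**2)
o = -58
y = 2586 (y = -3*(-59 - (3 + 2*20**2)) = -3*(-59 - (3 + 2*400)) = -3*(-59 - (3 + 800)) = -3*(-59 - 1*803) = -3*(-59 - 803) = -3*(-862) = 2586)
y*o = 2586*(-58) = -149988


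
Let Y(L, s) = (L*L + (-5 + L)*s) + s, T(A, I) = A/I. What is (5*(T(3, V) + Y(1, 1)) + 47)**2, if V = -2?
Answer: 3481/4 ≈ 870.25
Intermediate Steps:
Y(L, s) = s + L**2 + s*(-5 + L) (Y(L, s) = (L**2 + s*(-5 + L)) + s = s + L**2 + s*(-5 + L))
(5*(T(3, V) + Y(1, 1)) + 47)**2 = (5*(3/(-2) + (1**2 - 4*1 + 1*1)) + 47)**2 = (5*(3*(-1/2) + (1 - 4 + 1)) + 47)**2 = (5*(-3/2 - 2) + 47)**2 = (5*(-7/2) + 47)**2 = (-35/2 + 47)**2 = (59/2)**2 = 3481/4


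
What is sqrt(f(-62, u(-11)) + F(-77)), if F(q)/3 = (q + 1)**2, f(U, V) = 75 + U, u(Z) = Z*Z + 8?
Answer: sqrt(17341) ≈ 131.69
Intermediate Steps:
u(Z) = 8 + Z**2 (u(Z) = Z**2 + 8 = 8 + Z**2)
F(q) = 3*(1 + q)**2 (F(q) = 3*(q + 1)**2 = 3*(1 + q)**2)
sqrt(f(-62, u(-11)) + F(-77)) = sqrt((75 - 62) + 3*(1 - 77)**2) = sqrt(13 + 3*(-76)**2) = sqrt(13 + 3*5776) = sqrt(13 + 17328) = sqrt(17341)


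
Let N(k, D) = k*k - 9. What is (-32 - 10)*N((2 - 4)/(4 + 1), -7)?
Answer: 9282/25 ≈ 371.28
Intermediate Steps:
N(k, D) = -9 + k² (N(k, D) = k² - 9 = -9 + k²)
(-32 - 10)*N((2 - 4)/(4 + 1), -7) = (-32 - 10)*(-9 + ((2 - 4)/(4 + 1))²) = -42*(-9 + (-2/5)²) = -42*(-9 + (-2*⅕)²) = -42*(-9 + (-⅖)²) = -42*(-9 + 4/25) = -42*(-221/25) = 9282/25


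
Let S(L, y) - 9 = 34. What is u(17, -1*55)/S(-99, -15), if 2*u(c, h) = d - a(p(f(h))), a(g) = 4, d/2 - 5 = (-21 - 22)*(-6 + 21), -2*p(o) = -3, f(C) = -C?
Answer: -642/43 ≈ -14.930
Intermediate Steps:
p(o) = 3/2 (p(o) = -½*(-3) = 3/2)
d = -1280 (d = 10 + 2*((-21 - 22)*(-6 + 21)) = 10 + 2*(-43*15) = 10 + 2*(-645) = 10 - 1290 = -1280)
S(L, y) = 43 (S(L, y) = 9 + 34 = 43)
u(c, h) = -642 (u(c, h) = (-1280 - 1*4)/2 = (-1280 - 4)/2 = (½)*(-1284) = -642)
u(17, -1*55)/S(-99, -15) = -642/43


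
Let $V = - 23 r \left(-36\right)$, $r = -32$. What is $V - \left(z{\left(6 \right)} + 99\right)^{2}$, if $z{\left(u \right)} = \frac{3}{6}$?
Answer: $- \frac{145585}{4} \approx -36396.0$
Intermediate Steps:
$z{\left(u \right)} = \frac{1}{2}$ ($z{\left(u \right)} = 3 \cdot \frac{1}{6} = \frac{1}{2}$)
$V = -26496$ ($V = \left(-23\right) \left(-32\right) \left(-36\right) = 736 \left(-36\right) = -26496$)
$V - \left(z{\left(6 \right)} + 99\right)^{2} = -26496 - \left(\frac{1}{2} + 99\right)^{2} = -26496 - \left(\frac{199}{2}\right)^{2} = -26496 - \frac{39601}{4} = - \frac{145585}{4}$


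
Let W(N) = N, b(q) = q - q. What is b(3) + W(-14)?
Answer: -14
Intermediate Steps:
b(q) = 0
b(3) + W(-14) = 0 - 14 = -14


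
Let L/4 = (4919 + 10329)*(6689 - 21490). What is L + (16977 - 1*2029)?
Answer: -902727644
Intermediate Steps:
L = -902742592 (L = 4*((4919 + 10329)*(6689 - 21490)) = 4*(15248*(-14801)) = 4*(-225685648) = -902742592)
L + (16977 - 1*2029) = -902742592 + (16977 - 1*2029) = -902742592 + (16977 - 2029) = -902742592 + 14948 = -902727644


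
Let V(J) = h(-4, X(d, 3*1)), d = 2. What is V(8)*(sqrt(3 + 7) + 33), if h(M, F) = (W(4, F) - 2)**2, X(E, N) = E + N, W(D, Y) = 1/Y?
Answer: 2673/25 + 81*sqrt(10)/25 ≈ 117.17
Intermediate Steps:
h(M, F) = (-2 + 1/F)**2 (h(M, F) = (1/F - 2)**2 = (-2 + 1/F)**2)
V(J) = 81/25 (V(J) = (-1 + 2*(2 + 3*1))**2/(2 + 3*1)**2 = (-1 + 2*(2 + 3))**2/(2 + 3)**2 = (-1 + 2*5)**2/5**2 = (-1 + 10)**2/25 = (1/25)*9**2 = (1/25)*81 = 81/25)
V(8)*(sqrt(3 + 7) + 33) = 81*(sqrt(3 + 7) + 33)/25 = 81*(sqrt(10) + 33)/25 = 81*(33 + sqrt(10))/25 = 2673/25 + 81*sqrt(10)/25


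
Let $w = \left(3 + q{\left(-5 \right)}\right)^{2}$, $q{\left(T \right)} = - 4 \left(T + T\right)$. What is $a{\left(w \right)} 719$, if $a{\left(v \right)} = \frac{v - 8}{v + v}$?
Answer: $\frac{1323679}{3698} \approx 357.94$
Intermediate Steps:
$q{\left(T \right)} = - 8 T$ ($q{\left(T \right)} = - 4 \cdot 2 T = - 8 T$)
$w = 1849$ ($w = \left(3 - -40\right)^{2} = \left(3 + 40\right)^{2} = 43^{2} = 1849$)
$a{\left(v \right)} = \frac{-8 + v}{2 v}$
$a{\left(w \right)} 719 = \frac{-8 + 1849}{2 \cdot 1849} \cdot 719 = \frac{1}{2} \cdot \frac{1}{1849} \cdot 1841 \cdot 719 = \frac{1841}{3698} \cdot 719 = \frac{1323679}{3698}$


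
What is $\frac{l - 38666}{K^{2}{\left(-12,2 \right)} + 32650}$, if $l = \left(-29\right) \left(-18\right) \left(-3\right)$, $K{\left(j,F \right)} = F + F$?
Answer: $- \frac{20116}{16333} \approx -1.2316$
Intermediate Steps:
$K{\left(j,F \right)} = 2 F$
$l = -1566$ ($l = 522 \left(-3\right) = -1566$)
$\frac{l - 38666}{K^{2}{\left(-12,2 \right)} + 32650} = \frac{-1566 - 38666}{\left(2 \cdot 2\right)^{2} + 32650} = - \frac{40232}{4^{2} + 32650} = - \frac{40232}{16 + 32650} = - \frac{40232}{32666} = \left(-40232\right) \frac{1}{32666} = - \frac{20116}{16333}$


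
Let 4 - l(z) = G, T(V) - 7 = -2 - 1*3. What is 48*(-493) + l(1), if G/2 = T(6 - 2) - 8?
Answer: -23648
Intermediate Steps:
T(V) = 2 (T(V) = 7 + (-2 - 1*3) = 7 + (-2 - 3) = 7 - 5 = 2)
G = -12 (G = 2*(2 - 8) = 2*(-6) = -12)
l(z) = 16 (l(z) = 4 - 1*(-12) = 4 + 12 = 16)
48*(-493) + l(1) = 48*(-493) + 16 = -23664 + 16 = -23648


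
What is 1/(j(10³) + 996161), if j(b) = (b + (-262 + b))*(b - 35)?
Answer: 1/2673331 ≈ 3.7407e-7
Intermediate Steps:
j(b) = (-262 + 2*b)*(-35 + b)
1/(j(10³) + 996161) = 1/((9170 - 332*10³ + 2*(10³)²) + 996161) = 1/((9170 - 332*1000 + 2*1000²) + 996161) = 1/((9170 - 332000 + 2*1000000) + 996161) = 1/((9170 - 332000 + 2000000) + 996161) = 1/(1677170 + 996161) = 1/2673331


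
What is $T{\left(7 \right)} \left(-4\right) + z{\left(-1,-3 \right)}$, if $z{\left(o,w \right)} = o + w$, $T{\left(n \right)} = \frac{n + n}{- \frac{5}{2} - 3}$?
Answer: $\frac{68}{11} \approx 6.1818$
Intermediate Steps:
$T{\left(n \right)} = - \frac{4 n}{11}$ ($T{\left(n \right)} = \frac{2 n}{\left(-5\right) \frac{1}{2} - 3} = \frac{2 n}{- \frac{5}{2} - 3} = \frac{2 n}{- \frac{11}{2}} = 2 n \left(- \frac{2}{11}\right) = - \frac{4 n}{11}$)
$T{\left(7 \right)} \left(-4\right) + z{\left(-1,-3 \right)} = \left(- \frac{4}{11}\right) 7 \left(-4\right) - 4 = \left(- \frac{28}{11}\right) \left(-4\right) - 4 = \frac{112}{11} - 4 = \frac{68}{11}$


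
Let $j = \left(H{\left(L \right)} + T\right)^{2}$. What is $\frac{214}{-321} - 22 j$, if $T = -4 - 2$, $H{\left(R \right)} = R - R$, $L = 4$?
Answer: $- \frac{2378}{3} \approx -792.67$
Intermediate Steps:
$H{\left(R \right)} = 0$
$T = -6$
$j = 36$ ($j = \left(0 - 6\right)^{2} = \left(-6\right)^{2} = 36$)
$\frac{214}{-321} - 22 j = \frac{214}{-321} - 792 = 214 \left(- \frac{1}{321}\right) - 792 = - \frac{2}{3} - 792 = - \frac{2378}{3}$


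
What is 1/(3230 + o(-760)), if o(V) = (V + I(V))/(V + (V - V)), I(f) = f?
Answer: 1/3232 ≈ 0.00030941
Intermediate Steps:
o(V) = 2 (o(V) = (V + V)/(V + (V - V)) = (2*V)/(V + 0) = (2*V)/V = 2)
1/(3230 + o(-760)) = 1/(3230 + 2) = 1/3232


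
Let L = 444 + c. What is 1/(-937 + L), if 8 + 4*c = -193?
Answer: -4/2173 ≈ -0.0018408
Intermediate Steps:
c = -201/4 (c = -2 + (¼)*(-193) = -2 - 193/4 = -201/4 ≈ -50.250)
L = 1575/4 (L = 444 - 201/4 = 1575/4 ≈ 393.75)
1/(-937 + L) = 1/(-937 + 1575/4) = 1/(-2173/4) = -4/2173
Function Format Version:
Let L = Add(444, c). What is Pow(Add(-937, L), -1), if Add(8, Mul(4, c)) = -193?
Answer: Rational(-4, 2173) ≈ -0.0018408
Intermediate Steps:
c = Rational(-201, 4) (c = Add(-2, Mul(Rational(1, 4), -193)) = Add(-2, Rational(-193, 4)) = Rational(-201, 4) ≈ -50.250)
L = Rational(1575, 4) (L = Add(444, Rational(-201, 4)) = Rational(1575, 4) ≈ 393.75)
Pow(Add(-937, L), -1) = Pow(Add(-937, Rational(1575, 4)), -1) = Pow(Rational(-2173, 4), -1) = Rational(-4, 2173)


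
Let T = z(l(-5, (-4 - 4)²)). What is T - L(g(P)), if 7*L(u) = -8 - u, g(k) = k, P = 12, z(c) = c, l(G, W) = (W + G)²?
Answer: 24387/7 ≈ 3483.9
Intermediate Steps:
l(G, W) = (G + W)²
L(u) = -8/7 - u/7 (L(u) = (-8 - u)/7 = -8/7 - u/7)
T = 3481 (T = (-5 + (-4 - 4)²)² = (-5 + (-8)²)² = (-5 + 64)² = 59² = 3481)
T - L(g(P)) = 3481 - (-8/7 - ⅐*12) = 3481 - (-8/7 - 12/7) = 3481 - 1*(-20/7) = 3481 + 20/7 = 24387/7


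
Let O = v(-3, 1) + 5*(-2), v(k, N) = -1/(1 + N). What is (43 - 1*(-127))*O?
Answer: -1785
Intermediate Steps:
O = -21/2 (O = -1/(1 + 1) + 5*(-2) = -1/2 - 10 = -1*½ - 10 = -½ - 10 = -21/2 ≈ -10.500)
(43 - 1*(-127))*O = (43 - 1*(-127))*(-21/2) = (43 + 127)*(-21/2) = 170*(-21/2) = -1785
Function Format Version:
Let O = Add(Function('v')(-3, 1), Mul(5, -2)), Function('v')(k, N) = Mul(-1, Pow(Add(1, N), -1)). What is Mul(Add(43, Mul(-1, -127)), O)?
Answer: -1785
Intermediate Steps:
O = Rational(-21, 2) (O = Add(Mul(-1, Pow(Add(1, 1), -1)), Mul(5, -2)) = Add(Mul(-1, Pow(2, -1)), -10) = Add(Mul(-1, Rational(1, 2)), -10) = Add(Rational(-1, 2), -10) = Rational(-21, 2) ≈ -10.500)
Mul(Add(43, Mul(-1, -127)), O) = Mul(Add(43, Mul(-1, -127)), Rational(-21, 2)) = Mul(Add(43, 127), Rational(-21, 2)) = Mul(170, Rational(-21, 2)) = -1785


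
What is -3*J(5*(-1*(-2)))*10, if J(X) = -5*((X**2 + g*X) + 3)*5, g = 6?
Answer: 122250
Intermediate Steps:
J(X) = -75 - 150*X - 25*X**2 (J(X) = -5*((X**2 + 6*X) + 3)*5 = -5*(3 + X**2 + 6*X)*5 = (-15 - 30*X - 5*X**2)*5 = -75 - 150*X - 25*X**2)
-3*J(5*(-1*(-2)))*10 = -3*(-75 - 750*(-1*(-2)) - 25*(5*(-1*(-2)))**2)*10 = -3*(-75 - 750*2 - 25*(5*2)**2)*10 = -3*(-75 - 150*10 - 25*10**2)*10 = -3*(-75 - 1500 - 25*100)*10 = -3*(-75 - 1500 - 2500)*10 = -3*(-4075)*10 = 12225*10 = 122250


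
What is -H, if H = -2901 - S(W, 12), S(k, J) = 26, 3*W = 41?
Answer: 2927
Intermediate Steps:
W = 41/3 (W = (1/3)*41 = 41/3 ≈ 13.667)
H = -2927 (H = -2901 - 1*26 = -2901 - 26 = -2927)
-H = -1*(-2927) = 2927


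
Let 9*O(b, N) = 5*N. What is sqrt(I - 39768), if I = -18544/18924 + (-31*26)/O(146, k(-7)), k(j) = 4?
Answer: I*sqrt(248820428670)/2490 ≈ 200.33*I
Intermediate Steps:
O(b, N) = 5*N/9 (O(b, N) = (5*N)/9 = 5*N/9)
I = -905563/2490 (I = -18544/18924 + (-31*26)/(((5/9)*4)) = -18544*1/18924 - 806/20/9 = -244/249 - 806*9/20 = -244/249 - 3627/10 = -905563/2490 ≈ -363.68)
sqrt(I - 39768) = sqrt(-905563/2490 - 39768) = sqrt(-99927883/2490) = I*sqrt(248820428670)/2490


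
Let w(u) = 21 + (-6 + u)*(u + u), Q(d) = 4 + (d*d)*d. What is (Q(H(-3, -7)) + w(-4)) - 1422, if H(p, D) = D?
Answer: -1660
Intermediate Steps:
Q(d) = 4 + d³ (Q(d) = 4 + d²*d = 4 + d³)
w(u) = 21 + 2*u*(-6 + u) (w(u) = 21 + (-6 + u)*(2*u) = 21 + 2*u*(-6 + u))
(Q(H(-3, -7)) + w(-4)) - 1422 = ((4 + (-7)³) + (21 - 12*(-4) + 2*(-4)²)) - 1422 = ((4 - 343) + (21 + 48 + 2*16)) - 1422 = (-339 + (21 + 48 + 32)) - 1422 = (-339 + 101) - 1422 = -238 - 1422 = -1660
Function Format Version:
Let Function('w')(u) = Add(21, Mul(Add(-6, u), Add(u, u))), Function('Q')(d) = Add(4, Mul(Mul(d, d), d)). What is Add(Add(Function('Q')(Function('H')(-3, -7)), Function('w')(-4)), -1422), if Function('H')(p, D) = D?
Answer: -1660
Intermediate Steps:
Function('Q')(d) = Add(4, Pow(d, 3)) (Function('Q')(d) = Add(4, Mul(Pow(d, 2), d)) = Add(4, Pow(d, 3)))
Function('w')(u) = Add(21, Mul(2, u, Add(-6, u))) (Function('w')(u) = Add(21, Mul(Add(-6, u), Mul(2, u))) = Add(21, Mul(2, u, Add(-6, u))))
Add(Add(Function('Q')(Function('H')(-3, -7)), Function('w')(-4)), -1422) = Add(Add(Add(4, Pow(-7, 3)), Add(21, Mul(-12, -4), Mul(2, Pow(-4, 2)))), -1422) = Add(Add(Add(4, -343), Add(21, 48, Mul(2, 16))), -1422) = Add(Add(-339, Add(21, 48, 32)), -1422) = Add(Add(-339, 101), -1422) = Add(-238, -1422) = -1660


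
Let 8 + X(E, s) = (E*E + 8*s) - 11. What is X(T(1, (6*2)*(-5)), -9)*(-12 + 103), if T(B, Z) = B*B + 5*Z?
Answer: 8127210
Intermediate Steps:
T(B, Z) = B**2 + 5*Z
X(E, s) = -19 + E**2 + 8*s (X(E, s) = -8 + ((E*E + 8*s) - 11) = -8 + ((E**2 + 8*s) - 11) = -8 + (-11 + E**2 + 8*s) = -19 + E**2 + 8*s)
X(T(1, (6*2)*(-5)), -9)*(-12 + 103) = (-19 + (1**2 + 5*((6*2)*(-5)))**2 + 8*(-9))*(-12 + 103) = (-19 + (1 + 5*(12*(-5)))**2 - 72)*91 = (-19 + (1 + 5*(-60))**2 - 72)*91 = (-19 + (1 - 300)**2 - 72)*91 = (-19 + (-299)**2 - 72)*91 = (-19 + 89401 - 72)*91 = 89310*91 = 8127210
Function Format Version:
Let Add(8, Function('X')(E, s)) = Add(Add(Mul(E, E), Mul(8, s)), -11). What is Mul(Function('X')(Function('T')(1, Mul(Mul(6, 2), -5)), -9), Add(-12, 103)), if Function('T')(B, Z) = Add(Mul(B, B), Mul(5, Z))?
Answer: 8127210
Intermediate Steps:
Function('T')(B, Z) = Add(Pow(B, 2), Mul(5, Z))
Function('X')(E, s) = Add(-19, Pow(E, 2), Mul(8, s)) (Function('X')(E, s) = Add(-8, Add(Add(Mul(E, E), Mul(8, s)), -11)) = Add(-8, Add(Add(Pow(E, 2), Mul(8, s)), -11)) = Add(-8, Add(-11, Pow(E, 2), Mul(8, s))) = Add(-19, Pow(E, 2), Mul(8, s)))
Mul(Function('X')(Function('T')(1, Mul(Mul(6, 2), -5)), -9), Add(-12, 103)) = Mul(Add(-19, Pow(Add(Pow(1, 2), Mul(5, Mul(Mul(6, 2), -5))), 2), Mul(8, -9)), Add(-12, 103)) = Mul(Add(-19, Pow(Add(1, Mul(5, Mul(12, -5))), 2), -72), 91) = Mul(Add(-19, Pow(Add(1, Mul(5, -60)), 2), -72), 91) = Mul(Add(-19, Pow(Add(1, -300), 2), -72), 91) = Mul(Add(-19, Pow(-299, 2), -72), 91) = Mul(Add(-19, 89401, -72), 91) = Mul(89310, 91) = 8127210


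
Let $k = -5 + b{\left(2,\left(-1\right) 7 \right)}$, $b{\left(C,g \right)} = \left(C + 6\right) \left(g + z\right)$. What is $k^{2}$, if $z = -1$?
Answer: $4761$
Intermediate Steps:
$b{\left(C,g \right)} = \left(-1 + g\right) \left(6 + C\right)$ ($b{\left(C,g \right)} = \left(C + 6\right) \left(g - 1\right) = \left(6 + C\right) \left(-1 + g\right) = \left(-1 + g\right) \left(6 + C\right)$)
$k = -69$ ($k = -5 + \left(-6 - 2 + 6 \left(\left(-1\right) 7\right) + 2 \left(\left(-1\right) 7\right)\right) = -5 + \left(-6 - 2 + 6 \left(-7\right) + 2 \left(-7\right)\right) = -5 - 64 = -69$)
$k^{2} = \left(-69\right)^{2} = 4761$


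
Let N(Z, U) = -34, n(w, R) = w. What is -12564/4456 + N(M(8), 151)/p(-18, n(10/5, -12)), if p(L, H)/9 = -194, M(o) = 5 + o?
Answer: -2723155/972522 ≈ -2.8001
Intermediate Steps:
p(L, H) = -1746 (p(L, H) = 9*(-194) = -1746)
-12564/4456 + N(M(8), 151)/p(-18, n(10/5, -12)) = -12564/4456 - 34/(-1746) = -12564*1/4456 - 34*(-1/1746) = -3141/1114 + 17/873 = -2723155/972522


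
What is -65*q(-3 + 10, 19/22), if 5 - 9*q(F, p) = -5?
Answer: -650/9 ≈ -72.222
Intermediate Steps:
q(F, p) = 10/9 (q(F, p) = 5/9 - ⅑*(-5) = 5/9 + 5/9 = 10/9)
-65*q(-3 + 10, 19/22) = -65*10/9 = -650/9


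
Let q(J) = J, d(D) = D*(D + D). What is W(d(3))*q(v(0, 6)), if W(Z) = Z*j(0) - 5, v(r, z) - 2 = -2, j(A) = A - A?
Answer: 0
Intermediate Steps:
j(A) = 0
v(r, z) = 0 (v(r, z) = 2 - 2 = 0)
d(D) = 2*D² (d(D) = D*(2*D) = 2*D²)
W(Z) = -5 (W(Z) = Z*0 - 5 = 0 - 5 = -5)
W(d(3))*q(v(0, 6)) = -5*0 = 0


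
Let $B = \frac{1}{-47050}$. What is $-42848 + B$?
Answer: $- \frac{2015998401}{47050} \approx -42848.0$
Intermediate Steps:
$B = - \frac{1}{47050} \approx -2.1254 \cdot 10^{-5}$
$-42848 + B = -42848 - \frac{1}{47050} = - \frac{2015998401}{47050}$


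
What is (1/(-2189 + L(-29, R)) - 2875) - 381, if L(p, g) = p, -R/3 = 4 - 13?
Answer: -7221809/2218 ≈ -3256.0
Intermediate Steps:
R = 27 (R = -3*(4 - 13) = -3*(-9) = 27)
(1/(-2189 + L(-29, R)) - 2875) - 381 = (1/(-2189 - 29) - 2875) - 381 = (1/(-2218) - 2875) - 381 = (-1/2218 - 2875) - 381 = -6376751/2218 - 381 = -7221809/2218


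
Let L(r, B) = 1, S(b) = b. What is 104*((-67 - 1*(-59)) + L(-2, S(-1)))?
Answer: -728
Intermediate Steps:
104*((-67 - 1*(-59)) + L(-2, S(-1))) = 104*((-67 - 1*(-59)) + 1) = 104*((-67 + 59) + 1) = 104*(-8 + 1) = 104*(-7) = -728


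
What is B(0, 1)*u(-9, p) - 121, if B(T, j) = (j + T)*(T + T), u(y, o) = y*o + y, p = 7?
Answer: -121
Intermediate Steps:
u(y, o) = y + o*y (u(y, o) = o*y + y = y + o*y)
B(T, j) = 2*T*(T + j) (B(T, j) = (T + j)*(2*T) = 2*T*(T + j))
B(0, 1)*u(-9, p) - 121 = (2*0*(0 + 1))*(-9*(1 + 7)) - 121 = (2*0*1)*(-9*8) - 121 = 0*(-72) - 121 = 0 - 121 = -121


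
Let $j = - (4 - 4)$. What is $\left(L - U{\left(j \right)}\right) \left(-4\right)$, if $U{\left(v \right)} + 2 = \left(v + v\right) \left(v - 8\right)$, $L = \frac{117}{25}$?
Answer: $- \frac{668}{25} \approx -26.72$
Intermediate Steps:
$j = 0$ ($j = \left(-1\right) 0 = 0$)
$L = \frac{117}{25}$ ($L = 117 \cdot \frac{1}{25} = \frac{117}{25} \approx 4.68$)
$U{\left(v \right)} = -2 + 2 v \left(-8 + v\right)$ ($U{\left(v \right)} = -2 + \left(v + v\right) \left(v - 8\right) = -2 + 2 v \left(-8 + v\right)$)
$\left(L - U{\left(j \right)}\right) \left(-4\right) = \left(\frac{117}{25} - \left(-2 - 0 + 2 \cdot 0^{2}\right)\right) \left(-4\right) = \left(\frac{117}{25} - \left(-2 + 0 + 2 \cdot 0\right)\right) \left(-4\right) = \left(\frac{117}{25} - \left(-2 + 0 + 0\right)\right) \left(-4\right) = \left(\frac{117}{25} - -2\right) \left(-4\right) = \left(\frac{117}{25} + 2\right) \left(-4\right) = \frac{167}{25} \left(-4\right) = - \frac{668}{25}$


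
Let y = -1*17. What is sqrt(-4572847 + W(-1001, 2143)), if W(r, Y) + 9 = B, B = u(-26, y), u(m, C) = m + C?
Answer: I*sqrt(4572899) ≈ 2138.4*I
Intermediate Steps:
y = -17
u(m, C) = C + m
B = -43 (B = -17 - 26 = -43)
W(r, Y) = -52 (W(r, Y) = -9 - 43 = -52)
sqrt(-4572847 + W(-1001, 2143)) = sqrt(-4572847 - 52) = sqrt(-4572899) = I*sqrt(4572899)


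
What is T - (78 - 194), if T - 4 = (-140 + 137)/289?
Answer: 34677/289 ≈ 119.99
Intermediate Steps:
T = 1153/289 (T = 4 + (-140 + 137)/289 = 4 - 3*1/289 = 4 - 3/289 = 1153/289 ≈ 3.9896)
T - (78 - 194) = 1153/289 - (78 - 194) = 1153/289 - 1*(-116) = 1153/289 + 116 = 34677/289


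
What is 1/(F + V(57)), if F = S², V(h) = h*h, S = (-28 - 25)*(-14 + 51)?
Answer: 1/3848770 ≈ 2.5982e-7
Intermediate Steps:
S = -1961 (S = -53*37 = -1961)
V(h) = h²
F = 3845521 (F = (-1961)² = 3845521)
1/(F + V(57)) = 1/(3845521 + 57²) = 1/(3845521 + 3249) = 1/3848770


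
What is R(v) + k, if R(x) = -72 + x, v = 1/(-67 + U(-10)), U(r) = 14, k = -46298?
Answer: -2457611/53 ≈ -46370.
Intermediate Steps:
v = -1/53 (v = 1/(-67 + 14) = 1/(-53) = -1/53 ≈ -0.018868)
R(v) + k = (-72 - 1/53) - 46298 = -3817/53 - 46298 = -2457611/53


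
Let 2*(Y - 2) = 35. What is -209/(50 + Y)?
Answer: -418/139 ≈ -3.0072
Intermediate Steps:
Y = 39/2 (Y = 2 + (½)*35 = 2 + 35/2 = 39/2 ≈ 19.500)
-209/(50 + Y) = -209/(50 + 39/2) = -209/(139/2) = (2/139)*(-209) = -418/139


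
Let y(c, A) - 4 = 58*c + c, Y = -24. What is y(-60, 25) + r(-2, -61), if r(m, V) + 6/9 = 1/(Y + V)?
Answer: -901853/255 ≈ -3536.7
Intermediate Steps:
y(c, A) = 4 + 59*c (y(c, A) = 4 + (58*c + c) = 4 + 59*c)
r(m, V) = -⅔ + 1/(-24 + V)
y(-60, 25) + r(-2, -61) = (4 + 59*(-60)) + (51 - 2*(-61))/(3*(-24 - 61)) = (4 - 3540) + (⅓)*(51 + 122)/(-85) = -3536 + (⅓)*(-1/85)*173 = -3536 - 173/255 = -901853/255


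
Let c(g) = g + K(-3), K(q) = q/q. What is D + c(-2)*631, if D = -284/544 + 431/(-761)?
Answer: -65418623/103496 ≈ -632.09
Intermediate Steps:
K(q) = 1
c(g) = 1 + g (c(g) = g + 1 = 1 + g)
D = -112647/103496 (D = -284*1/544 + 431*(-1/761) = -71/136 - 431/761 = -112647/103496 ≈ -1.0884)
D + c(-2)*631 = -112647/103496 + (1 - 2)*631 = -112647/103496 - 1*631 = -112647/103496 - 631 = -65418623/103496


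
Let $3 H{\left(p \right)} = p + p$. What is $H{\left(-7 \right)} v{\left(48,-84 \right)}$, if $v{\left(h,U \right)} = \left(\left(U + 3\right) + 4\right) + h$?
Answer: $\frac{406}{3} \approx 135.33$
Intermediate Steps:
$H{\left(p \right)} = \frac{2 p}{3}$ ($H{\left(p \right)} = \frac{p + p}{3} = \frac{2 p}{3}$)
$v{\left(h,U \right)} = 7 + U + h$ ($v{\left(h,U \right)} = \left(\left(3 + U\right) + 4\right) + h = \left(7 + U\right) + h = 7 + U + h$)
$H{\left(-7 \right)} v{\left(48,-84 \right)} = \frac{2}{3} \left(-7\right) \left(7 - 84 + 48\right) = \left(- \frac{14}{3}\right) \left(-29\right) = \frac{406}{3}$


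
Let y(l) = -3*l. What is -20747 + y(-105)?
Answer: -20432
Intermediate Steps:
-20747 + y(-105) = -20747 - 3*(-105) = -20747 + 315 = -20432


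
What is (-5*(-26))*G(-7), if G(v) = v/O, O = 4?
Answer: -455/2 ≈ -227.50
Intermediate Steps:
G(v) = v/4
(-5*(-26))*G(-7) = (-5*(-26))*((¼)*(-7)) = 130*(-7/4) = -455/2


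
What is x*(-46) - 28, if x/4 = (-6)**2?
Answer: -6652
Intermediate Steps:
x = 144 (x = 4*(-6)**2 = 4*36 = 144)
x*(-46) - 28 = 144*(-46) - 28 = -6624 - 28 = -6652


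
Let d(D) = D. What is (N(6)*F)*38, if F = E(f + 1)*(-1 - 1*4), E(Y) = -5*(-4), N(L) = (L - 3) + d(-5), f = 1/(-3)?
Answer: 7600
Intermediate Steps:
f = -1/3 (f = 1*(-1/3) = -1/3 ≈ -0.33333)
N(L) = -8 + L (N(L) = (L - 3) - 5 = (-3 + L) - 5 = -8 + L)
E(Y) = 20
F = -100 (F = 20*(-1 - 1*4) = 20*(-1 - 4) = 20*(-5) = -100)
(N(6)*F)*38 = ((-8 + 6)*(-100))*38 = -2*(-100)*38 = 200*38 = 7600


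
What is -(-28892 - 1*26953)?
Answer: 55845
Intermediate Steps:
-(-28892 - 1*26953) = -(-28892 - 26953) = -1*(-55845) = 55845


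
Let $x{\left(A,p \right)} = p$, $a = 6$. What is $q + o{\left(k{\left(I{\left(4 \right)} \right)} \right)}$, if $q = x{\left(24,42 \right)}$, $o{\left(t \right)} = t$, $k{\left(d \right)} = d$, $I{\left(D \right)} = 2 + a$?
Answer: $50$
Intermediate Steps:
$I{\left(D \right)} = 8$ ($I{\left(D \right)} = 2 + 6 = 8$)
$q = 42$
$q + o{\left(k{\left(I{\left(4 \right)} \right)} \right)} = 42 + 8 = 50$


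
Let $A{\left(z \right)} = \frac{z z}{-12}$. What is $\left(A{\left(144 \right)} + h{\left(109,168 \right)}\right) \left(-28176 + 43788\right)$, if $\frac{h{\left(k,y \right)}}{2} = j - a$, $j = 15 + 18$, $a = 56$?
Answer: $-27695688$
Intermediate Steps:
$j = 33$
$A{\left(z \right)} = - \frac{z^{2}}{12}$ ($A{\left(z \right)} = z^{2} \left(- \frac{1}{12}\right) = - \frac{z^{2}}{12}$)
$h{\left(k,y \right)} = -46$ ($h{\left(k,y \right)} = 2 \left(33 - 56\right) = 2 \left(-23\right) = -46$)
$\left(A{\left(144 \right)} + h{\left(109,168 \right)}\right) \left(-28176 + 43788\right) = \left(- \frac{144^{2}}{12} - 46\right) \left(-28176 + 43788\right) = \left(\left(- \frac{1}{12}\right) 20736 - 46\right) 15612 = \left(-1728 - 46\right) 15612 = \left(-1774\right) 15612 = -27695688$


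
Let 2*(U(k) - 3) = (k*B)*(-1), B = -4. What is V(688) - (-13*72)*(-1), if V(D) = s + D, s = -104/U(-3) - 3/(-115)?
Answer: -73591/345 ≈ -213.31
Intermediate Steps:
U(k) = 3 + 2*k (U(k) = 3 + ((k*(-4))*(-1))/2 = 3 + (-4*k*(-1))/2 = 3 + (4*k)/2 = 3 + 2*k)
s = 11969/345 (s = -104/(3 + 2*(-3)) - 3/(-115) = -104/(3 - 6) - 3*(-1/115) = -104/(-3) + 3/115 = -104*(-⅓) + 3/115 = 104/3 + 3/115 = 11969/345 ≈ 34.693)
V(D) = 11969/345 + D
V(688) - (-13*72)*(-1) = (11969/345 + 688) - (-13*72)*(-1) = 249329/345 - (-936)*(-1) = 249329/345 - 1*936 = 249329/345 - 936 = -73591/345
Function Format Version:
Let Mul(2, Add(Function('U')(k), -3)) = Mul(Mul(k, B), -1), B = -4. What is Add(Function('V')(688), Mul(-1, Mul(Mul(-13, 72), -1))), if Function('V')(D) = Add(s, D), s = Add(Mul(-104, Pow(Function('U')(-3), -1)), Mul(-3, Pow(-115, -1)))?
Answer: Rational(-73591, 345) ≈ -213.31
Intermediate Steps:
Function('U')(k) = Add(3, Mul(2, k)) (Function('U')(k) = Add(3, Mul(Rational(1, 2), Mul(Mul(k, -4), -1))) = Add(3, Mul(Rational(1, 2), Mul(Mul(-4, k), -1))) = Add(3, Mul(Rational(1, 2), Mul(4, k))) = Add(3, Mul(2, k)))
s = Rational(11969, 345) (s = Add(Mul(-104, Pow(Add(3, Mul(2, -3)), -1)), Mul(-3, Pow(-115, -1))) = Add(Mul(-104, Pow(Add(3, -6), -1)), Mul(-3, Rational(-1, 115))) = Add(Mul(-104, Pow(-3, -1)), Rational(3, 115)) = Add(Mul(-104, Rational(-1, 3)), Rational(3, 115)) = Add(Rational(104, 3), Rational(3, 115)) = Rational(11969, 345) ≈ 34.693)
Function('V')(D) = Add(Rational(11969, 345), D)
Add(Function('V')(688), Mul(-1, Mul(Mul(-13, 72), -1))) = Add(Add(Rational(11969, 345), 688), Mul(-1, Mul(Mul(-13, 72), -1))) = Add(Rational(249329, 345), Mul(-1, Mul(-936, -1))) = Add(Rational(249329, 345), Mul(-1, 936)) = Add(Rational(249329, 345), -936) = Rational(-73591, 345)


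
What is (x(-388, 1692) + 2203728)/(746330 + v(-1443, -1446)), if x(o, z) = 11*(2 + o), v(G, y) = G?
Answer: 2199482/744887 ≈ 2.9528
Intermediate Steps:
x(o, z) = 22 + 11*o
(x(-388, 1692) + 2203728)/(746330 + v(-1443, -1446)) = ((22 + 11*(-388)) + 2203728)/(746330 - 1443) = ((22 - 4268) + 2203728)/744887 = (-4246 + 2203728)*(1/744887) = 2199482*(1/744887) = 2199482/744887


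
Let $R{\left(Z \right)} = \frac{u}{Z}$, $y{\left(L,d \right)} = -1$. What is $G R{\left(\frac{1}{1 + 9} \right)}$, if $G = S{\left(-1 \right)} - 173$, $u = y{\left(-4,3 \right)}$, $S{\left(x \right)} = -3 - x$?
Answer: $1750$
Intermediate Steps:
$u = -1$
$R{\left(Z \right)} = - \frac{1}{Z}$
$G = -175$ ($G = \left(-3 - -1\right) - 173 = \left(-3 + 1\right) - 173 = -2 - 173 = -175$)
$G R{\left(\frac{1}{1 + 9} \right)} = - 175 \left(- \frac{1}{\frac{1}{1 + 9}}\right) = - 175 \left(- \frac{1}{\frac{1}{10}}\right) = - 175 \left(\left(-1\right) 10\right) = \left(-175\right) \left(-10\right) = 1750$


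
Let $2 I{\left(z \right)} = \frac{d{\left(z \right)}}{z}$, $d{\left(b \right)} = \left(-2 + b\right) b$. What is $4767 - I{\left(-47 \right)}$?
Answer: $\frac{9583}{2} \approx 4791.5$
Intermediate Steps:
$d{\left(b \right)} = b \left(-2 + b\right)$
$I{\left(z \right)} = -1 + \frac{z}{2}$ ($I{\left(z \right)} = \frac{z \left(-2 + z\right) \frac{1}{z}}{2} = \frac{-2 + z}{2} = -1 + \frac{z}{2}$)
$4767 - I{\left(-47 \right)} = 4767 - \left(-1 + \frac{1}{2} \left(-47\right)\right) = 4767 - \left(-1 - \frac{47}{2}\right) = 4767 - - \frac{49}{2} = 4767 + \frac{49}{2} = \frac{9583}{2}$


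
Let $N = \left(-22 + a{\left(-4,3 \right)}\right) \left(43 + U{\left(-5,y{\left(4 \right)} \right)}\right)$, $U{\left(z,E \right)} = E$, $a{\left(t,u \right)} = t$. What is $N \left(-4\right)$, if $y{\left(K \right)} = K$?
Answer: $4888$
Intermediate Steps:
$N = -1222$ ($N = \left(-22 - 4\right) \left(43 + 4\right) = \left(-26\right) 47 = -1222$)
$N \left(-4\right) = \left(-1222\right) \left(-4\right) = 4888$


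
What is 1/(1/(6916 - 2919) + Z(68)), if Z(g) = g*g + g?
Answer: 3997/18753925 ≈ 0.00021313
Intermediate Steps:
Z(g) = g + g**2 (Z(g) = g**2 + g = g + g**2)
1/(1/(6916 - 2919) + Z(68)) = 1/(1/(6916 - 2919) + 68*(1 + 68)) = 1/(1/3997 + 68*69) = 1/(1/3997 + 4692) = 1/(18753925/3997) = 3997/18753925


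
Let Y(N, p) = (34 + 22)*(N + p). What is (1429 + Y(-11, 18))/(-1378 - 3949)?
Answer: -1821/5327 ≈ -0.34184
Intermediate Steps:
Y(N, p) = 56*N + 56*p (Y(N, p) = 56*(N + p) = 56*N + 56*p)
(1429 + Y(-11, 18))/(-1378 - 3949) = (1429 + (56*(-11) + 56*18))/(-1378 - 3949) = (1429 + (-616 + 1008))/(-5327) = (1429 + 392)*(-1/5327) = 1821*(-1/5327) = -1821/5327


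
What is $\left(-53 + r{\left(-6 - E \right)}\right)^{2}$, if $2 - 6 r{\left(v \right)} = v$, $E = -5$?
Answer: $\frac{11025}{4} \approx 2756.3$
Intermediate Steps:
$r{\left(v \right)} = \frac{1}{3} - \frac{v}{6}$
$\left(-53 + r{\left(-6 - E \right)}\right)^{2} = \left(-53 + \left(\frac{1}{3} - \frac{-6 - -5}{6}\right)\right)^{2} = \left(-53 + \left(\frac{1}{3} - \frac{-6 + 5}{6}\right)\right)^{2} = \left(-53 + \left(\frac{1}{3} - - \frac{1}{6}\right)\right)^{2} = \left(-53 + \left(\frac{1}{3} + \frac{1}{6}\right)\right)^{2} = \left(-53 + \frac{1}{2}\right)^{2} = \left(- \frac{105}{2}\right)^{2} = \frac{11025}{4}$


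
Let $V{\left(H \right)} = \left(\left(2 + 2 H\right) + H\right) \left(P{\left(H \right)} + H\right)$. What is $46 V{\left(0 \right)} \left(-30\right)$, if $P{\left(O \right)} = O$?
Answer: $0$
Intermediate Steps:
$V{\left(H \right)} = 2 H \left(2 + 3 H\right)$ ($V{\left(H \right)} = \left(\left(2 + 2 H\right) + H\right) \left(H + H\right) = \left(2 + 3 H\right) 2 H = 2 H \left(2 + 3 H\right)$)
$46 V{\left(0 \right)} \left(-30\right) = 46 \cdot 2 \cdot 0 \left(2 + 3 \cdot 0\right) \left(-30\right) = 46 \cdot 2 \cdot 0 \left(2 + 0\right) \left(-30\right) = 46 \cdot 2 \cdot 0 \cdot 2 \left(-30\right) = 46 \cdot 0 \left(-30\right) = 0 \left(-30\right) = 0$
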